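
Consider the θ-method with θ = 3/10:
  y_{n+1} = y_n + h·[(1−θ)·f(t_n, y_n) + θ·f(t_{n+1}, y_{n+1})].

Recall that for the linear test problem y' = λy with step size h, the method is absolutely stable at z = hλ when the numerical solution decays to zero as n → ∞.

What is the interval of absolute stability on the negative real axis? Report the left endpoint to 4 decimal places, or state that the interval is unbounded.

Test eqn y'=λy, z=hλ:
  y_{n+1} = y_n + z·[7/10·y_n + 3/10·y_{n+1}] ⇒ (1 − 3/10z)y_{n+1} = (1 + 7/10z)y_n
  Hence R(z) = (1 + 7/10z)/(1 − 3/10z).

Find x<0 with |R(x)|<1.
x=-0.42: |R|=0.6270
R=−1: 1+7/10x = −1+3/10x ⇒ -2/5x=2 ⇒ x=2/(-2/5)=-5.0000
Confirm numerically:
  x=-3.778: |R|=0.77088 <1
  x=-3.668: |R|=0.74633 <1
  x=-2.939: |R|=0.56189 <1
  x=-5.271: |R|=1.04199 >1
  x=-5.133: |R|=1.02095 >1
Interval (-5.0000, 0).

z∈(-5.0000,0).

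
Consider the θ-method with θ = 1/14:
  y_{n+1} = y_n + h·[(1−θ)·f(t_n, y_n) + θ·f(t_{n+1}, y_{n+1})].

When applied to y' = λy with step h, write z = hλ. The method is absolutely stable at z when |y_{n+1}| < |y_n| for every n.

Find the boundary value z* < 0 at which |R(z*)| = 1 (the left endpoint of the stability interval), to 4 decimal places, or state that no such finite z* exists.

On y'=λy, z=hλ:
  y_{n+1} = y_n + z·[13/14·y_n + 1/14·y_{n+1}] ⇒ (1 − 1/14z)y_{n+1} = (1 + 13/14z)y_n
  Hence R(z) = (1 + 13/14z)/(1 − 1/14z).

Solve |R(x)|<1 on ℝ⁻.
x=-0.86: |R|=0.1898
R=−1: 1+13/14x = −1+1/14x ⇒ -6/7x=2 ⇒ x=2/(-6/7)=-2.3333
Confirm numerically:
  x=-2.259: |R|=0.94514 <1
  x=-1.847: |R|=0.63173 <1
  x=-1.441: |R|=0.30652 <1
  x=-1.056: |R|=0.01807 <1
  x=-2.650: |R|=1.22823 >1
  x=-2.604: |R|=1.19562 >1
Stable set (-2.3333, 0).

z* = -2.3333.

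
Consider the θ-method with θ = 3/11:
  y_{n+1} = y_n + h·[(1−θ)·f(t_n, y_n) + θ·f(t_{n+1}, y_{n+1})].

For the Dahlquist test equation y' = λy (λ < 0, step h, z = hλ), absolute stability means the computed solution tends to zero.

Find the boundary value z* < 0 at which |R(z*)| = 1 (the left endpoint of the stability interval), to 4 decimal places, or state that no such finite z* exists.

left endpoint -4.4000.

Test eqn y'=λy, z=hλ:
  y_{n+1} = y_n + z·[8/11·y_n + 3/11·y_{n+1}] ⇒ (1 − 3/11z)y_{n+1} = (1 + 8/11z)y_n
  R(z) = (1 + 8/11z)/(1 − 3/11z).

Need |R(x)|<1, x<0.
x=-0.65: |R|=0.4479
R=−1: 1+8/11x = −1+3/11x ⇒ -5/11x=2 ⇒ x=2/(-5/11)=-4.4000
Confirm numerically:
  x=-3.723: |R|=0.84731 <1
  x=-3.032: |R|=0.65963 <1
  x=-1.897: |R|=0.25019 <1
  x=-4.756: |R|=1.07044 >1
  x=-4.742: |R|=1.06779 >1
So |R|<1 on (-4.4000, 0).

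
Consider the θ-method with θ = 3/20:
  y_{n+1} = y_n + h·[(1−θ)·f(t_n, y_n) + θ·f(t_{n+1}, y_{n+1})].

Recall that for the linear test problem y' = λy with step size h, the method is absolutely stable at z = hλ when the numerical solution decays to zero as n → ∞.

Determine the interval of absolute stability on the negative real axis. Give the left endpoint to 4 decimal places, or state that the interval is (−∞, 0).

With y'=λy (z=hλ):
  y_{n+1} = y_n + z·[17/20·y_n + 3/20·y_{n+1}] ⇒ (1 − 3/20z)y_{n+1} = (1 + 17/20z)y_n
  Hence R(z) = (1 + 17/20z)/(1 − 3/20z).

Boundary: |R(x)|=1, x<0.
x=-0.81: |R|=0.2778
R=−1: 1+17/20x = −1+3/20x ⇒ -7/10x=2 ⇒ x=2/(-7/10)=-2.8571
Confirm numerically:
  x=-2.775: |R|=0.95940 <1
  x=-2.728: |R|=0.93585 <1
  x=-1.515: |R|=0.23447 <1
  x=-3.197: |R|=1.16079 >1
  x=-2.951: |R|=1.04554 >1
Stable set (-2.8571, 0).

(-2.8571, 0).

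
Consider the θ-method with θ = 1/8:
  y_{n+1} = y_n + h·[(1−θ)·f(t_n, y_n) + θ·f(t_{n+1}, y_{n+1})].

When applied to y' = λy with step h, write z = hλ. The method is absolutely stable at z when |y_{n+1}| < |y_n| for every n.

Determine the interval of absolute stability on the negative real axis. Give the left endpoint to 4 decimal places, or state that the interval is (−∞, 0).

Set f=λy, z=hλ:
  y_{n+1} = y_n + z·[7/8·y_n + 1/8·y_{n+1}] ⇒ (1 − 1/8z)y_{n+1} = (1 + 7/8z)y_n
  R(z) = (1 + 7/8z)/(1 − 1/8z).

Find x<0 with |R(x)|<1.
x=-1.09: |R|=0.0407
R=−1: 1+7/8x = −1+1/8x ⇒ -3/4x=2 ⇒ x=2/(-3/4)=-2.6667
Confirm numerically:
  x=-2.558: |R|=0.93825 <1
  x=-2.256: |R|=0.75975 <1
  x=-1.518: |R|=0.27590 <1
  x=-1.398: |R|=0.19004 <1
  x=-2.946: |R|=1.15312 >1
  x=-2.933: |R|=1.14616 >1
  x=-2.743: |R|=1.04263 >1
So |R|<1 on (-2.6667, 0).

(-2.6667, 0).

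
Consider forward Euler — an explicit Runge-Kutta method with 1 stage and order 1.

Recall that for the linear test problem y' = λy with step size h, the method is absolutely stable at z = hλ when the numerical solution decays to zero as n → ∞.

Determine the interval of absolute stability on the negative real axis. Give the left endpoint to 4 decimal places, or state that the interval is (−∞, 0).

With y'=λy (z=hλ):
  order 1, 1-stage ⇒ R(z)=1+z
  (e.g. R(-1.57)=-0.57000, |R|=0.57000)

Find x<0 with |R(x)|<1.
x=-1.57: |R|=0.5700
|R(-1.46)|=0.4600 |R(-1.24)|=0.2400 |R(-0.61)|=0.3900
Bisect:
  x_lo=-2.6083 |R|=1.6083  x_hi=-0.1950 |R|=0.8050
  mid=-1.40165 |R|=0.40165 →hi
  mid=-2.00497 |R|=1.00497 →lo
  mid=-1.70331 |R|=0.70331 →hi
  mid=-1.85414 |R|=0.85414 →hi
  mid=-1.92956 |R|=0.92956 →hi
  mid=-1.96727 |R|=0.96727 →hi
  mid=-1.98612 |R|=0.98612 →hi
  mid=-1.99555 |R|=0.99555 →hi
  mid=-2.00026 |R|=1.00026 →lo
  mid=-1.99790 |R|=0.99790 →hi
  ...
  [-2.00011,-1.99997] ⇒ x*=-2.0000
So |R|<1 on (-2.0000, 0).

z∈(-2.0000,0).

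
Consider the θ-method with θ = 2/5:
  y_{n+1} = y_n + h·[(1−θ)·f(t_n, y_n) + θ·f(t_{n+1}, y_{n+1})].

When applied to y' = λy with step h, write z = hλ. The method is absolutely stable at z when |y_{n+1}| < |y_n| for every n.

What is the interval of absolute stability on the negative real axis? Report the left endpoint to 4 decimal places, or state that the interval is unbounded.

z∈(-10.0000,0).

Set f=λy, z=hλ:
  y_{n+1} = y_n + z·[3/5·y_n + 2/5·y_{n+1}] ⇒ (1 − 2/5z)y_{n+1} = (1 + 3/5z)y_n
  R(z) = (1 + 3/5z)/(1 − 2/5z).

Need |R(x)|<1, x<0.
x=-1.26: |R|=0.1622
R=−1: 1+3/5x = −1+2/5x ⇒ -1/5x=2 ⇒ x=2/(-1/5)=-10.0000
Confirm numerically:
  x=-9.645: |R|=0.98538 <1
  x=-8.789: |R|=0.94636 <1
  x=-8.044: |R|=0.90725 <1
  x=-7.262: |R|=0.85976 <1
  x=-10.548: |R|=1.02100 >1
  x=-10.239: |R|=1.00938 >1
  x=-10.208: |R|=1.00818 >1
So |R|<1 on (-10.0000, 0).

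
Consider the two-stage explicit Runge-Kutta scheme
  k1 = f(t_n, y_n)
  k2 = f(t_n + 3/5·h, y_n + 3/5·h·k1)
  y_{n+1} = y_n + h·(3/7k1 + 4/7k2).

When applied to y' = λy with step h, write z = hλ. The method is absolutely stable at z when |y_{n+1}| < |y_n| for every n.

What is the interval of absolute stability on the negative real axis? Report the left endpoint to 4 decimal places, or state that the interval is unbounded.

On y'=λy, z=hλ:
  k1=λy_n ⇒ h·k1=z·y_n;  k2=λ(1+3/5z)y_n ⇒ h·k2=z(1+3/5z)y_n
  y_{n+1}/y_n = 1 + 3/7z + 4/7z(1+3/5z) = 1 + z + 12/35z²
  ⇒ R(z) = 1 + z + 12/35z².

Find x<0 with |R(x)|<1.
x=-0.36: |R|=0.6844
R=1: x+12/35x²=0 ⇒ x=−35/12=-2.9167; min R=1−1/(4·12/35)=0.2708>−1
Confirm numerically:
  x=-2.492: |R|=0.63716 <1
  x=-1.958: |R|=0.35643 <1
  x=-1.306: |R|=0.27879 <1
  x=-3.480: |R|=1.67214 >1
  x=-3.233: |R|=1.35064 >1
  x=-3.042: |R|=1.13072 >1
Stable set (-2.9167, 0).

(-2.9167, 0).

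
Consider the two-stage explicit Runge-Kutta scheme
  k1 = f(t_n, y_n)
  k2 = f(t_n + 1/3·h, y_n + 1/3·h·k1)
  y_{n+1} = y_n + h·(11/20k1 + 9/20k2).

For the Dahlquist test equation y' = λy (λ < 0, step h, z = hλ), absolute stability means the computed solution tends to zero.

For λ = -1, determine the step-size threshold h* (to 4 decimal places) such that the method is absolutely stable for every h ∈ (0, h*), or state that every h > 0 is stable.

(-6.6667,0); λ=-1 ⇒ h* = (20/3)/1 = 6.6667.

On y'=λy, z=hλ:
  k1=λy_n ⇒ h·k1=z·y_n;  k2=λ(1+1/3z)y_n ⇒ h·k2=z(1+1/3z)y_n
  y_{n+1}/y_n = 1 + 11/20z + 9/20z(1+1/3z) = 1 + z + 3/20z²
  Hence R(z) = 1 + z + 3/20z².

Need |R(x)|<1, x<0.
x=-0.96: |R|=0.1782
R=1: x+3/20x²=0 ⇒ x=−20/3=-6.6667; min R=1−1/(4·3/20)=-0.6667>−1
Confirm numerically:
  x=-4.942: |R|=0.27850 <1
  x=-4.292: |R|=0.52881 <1
  x=-3.513: |R|=0.66182 <1
  x=-2.992: |R|=0.64919 <1
  x=-6.920: |R|=1.26296 >1
  x=-6.873: |R|=1.21272 >1
Interval (-6.6667, 0).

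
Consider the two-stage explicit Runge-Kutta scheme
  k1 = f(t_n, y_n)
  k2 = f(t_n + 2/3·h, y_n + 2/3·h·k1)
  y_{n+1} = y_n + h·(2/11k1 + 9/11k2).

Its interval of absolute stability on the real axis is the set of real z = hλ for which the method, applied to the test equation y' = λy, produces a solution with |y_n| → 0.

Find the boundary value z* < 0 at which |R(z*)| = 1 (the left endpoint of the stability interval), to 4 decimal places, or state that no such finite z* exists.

Test eqn y'=λy, z=hλ:
  k1=λy_n ⇒ h·k1=z·y_n;  k2=λ(1+2/3z)y_n ⇒ h·k2=z(1+2/3z)y_n
  y_{n+1}/y_n = 1 + 2/11z + 9/11z(1+2/3z) = 1 + z + 6/11z²
  Hence R(z) = 1 + z + 6/11z².

Boundary: |R(x)|=1, x<0.
x=-0.74: |R|=0.5587
R=1: x+6/11x²=0 ⇒ x=−11/6=-1.8333; min R=1−1/(4·6/11)=0.5417>−1
Confirm numerically:
  x=-1.544: |R|=0.75633 <1
  x=-1.254: |R|=0.60374 <1
  x=-1.043: |R|=0.55037 <1
  x=-0.768: |R|=0.55372 <1
  x=-2.366: |R|=1.68743 >1
  x=-2.357: |R|=1.67324 >1
Interval (-1.8333, 0).

z* = -1.8333.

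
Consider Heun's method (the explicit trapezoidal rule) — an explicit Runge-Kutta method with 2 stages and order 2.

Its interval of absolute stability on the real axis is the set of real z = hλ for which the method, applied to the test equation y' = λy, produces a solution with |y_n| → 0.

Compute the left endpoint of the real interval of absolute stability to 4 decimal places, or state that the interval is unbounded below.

Test eqn y'=λy, z=hλ:
  order 2, 2-stage ⇒ R(z)=1+z+z^2/2
  (e.g. R(-0.56)=0.59680, |R|=0.59680)

Need |R(x)|<1, x<0.
x=-0.56: |R|=0.5968
|R(-1.93)|=0.9325 |R(-1.77)|=0.7964 |R(-0.7)|=0.5450
Bisect:
  x_lo=-2.7028 |R|=1.9497  x_hi=-0.3065 |R|=0.7404
  mid=-1.50465 |R|=0.62734 →hi
  mid=-2.10371 |R|=1.10909 →lo
  mid=-1.80418 |R|=0.82335 →hi
  mid=-1.95394 |R|=0.95501 →hi
  mid=-2.02883 |R|=1.02924 →lo
  mid=-1.99139 |R|=0.99142 →hi
  mid=-2.01011 |R|=1.01016 →lo
  ...
  [-2.00002,-1.99987] ⇒ x*=-2.0000
Stable set (-2.0000, 0).

left endpoint -2.0000.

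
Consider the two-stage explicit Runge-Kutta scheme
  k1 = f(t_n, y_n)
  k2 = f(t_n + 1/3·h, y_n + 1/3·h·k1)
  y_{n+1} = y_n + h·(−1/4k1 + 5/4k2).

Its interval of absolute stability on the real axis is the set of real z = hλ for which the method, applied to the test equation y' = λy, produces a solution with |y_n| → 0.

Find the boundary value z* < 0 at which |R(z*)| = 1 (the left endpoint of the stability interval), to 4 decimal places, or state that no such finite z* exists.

Set f=λy, z=hλ:
  k1=λy_n ⇒ h·k1=z·y_n;  k2=λ(1+1/3z)y_n ⇒ h·k2=z(1+1/3z)y_n
  y_{n+1}/y_n = 1 − 1/4z + 5/4z(1+1/3z) = 1 + z + 5/12z²
  R(z) = 1 + z + 5/12z².

Boundary: |R(x)|=1, x<0.
x=-1.21: |R|=0.4000
R=1: x+5/12x²=0 ⇒ x=−12/5=-2.4000; min R=1−1/(4·5/12)=0.4000>−1
Confirm numerically:
  x=-2.130: |R|=0.76037 <1
  x=-1.564: |R|=0.45521 <1
  x=-1.228: |R|=0.40033 <1
  x=-1.212: |R|=0.40006 <1
  x=-2.935: |R|=1.65426 >1
  x=-2.552: |R|=1.16163 >1
  x=-2.475: |R|=1.07734 >1
So |R|<1 on (-2.4000, 0).

left endpoint -2.4000.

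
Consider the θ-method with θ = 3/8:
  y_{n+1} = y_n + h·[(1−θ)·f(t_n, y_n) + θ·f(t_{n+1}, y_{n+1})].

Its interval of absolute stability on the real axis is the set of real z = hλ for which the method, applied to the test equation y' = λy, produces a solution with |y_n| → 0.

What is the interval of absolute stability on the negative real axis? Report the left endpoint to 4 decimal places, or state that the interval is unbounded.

(-8.0000, 0).

With y'=λy (z=hλ):
  y_{n+1} = y_n + z·[5/8·y_n + 3/8·y_{n+1}] ⇒ (1 − 3/8z)y_{n+1} = (1 + 5/8z)y_n
  Hence R(z) = (1 + 5/8z)/(1 − 3/8z).

Need |R(x)|<1, x<0.
x=-1.28: |R|=0.1351
R=−1: 1+5/8x = −1+3/8x ⇒ -1/4x=2 ⇒ x=2/(-1/4)=-8.0000
Confirm numerically:
  x=-5.577: |R|=0.80405 <1
  x=-5.197: |R|=0.76237 <1
  x=-3.789: |R|=0.56514 <1
  x=-3.545: |R|=0.52187 <1
  x=-8.355: |R|=1.02147 >1
  x=-8.337: |R|=1.02042 >1
  x=-8.272: |R|=1.01658 >1
Stable set (-8.0000, 0).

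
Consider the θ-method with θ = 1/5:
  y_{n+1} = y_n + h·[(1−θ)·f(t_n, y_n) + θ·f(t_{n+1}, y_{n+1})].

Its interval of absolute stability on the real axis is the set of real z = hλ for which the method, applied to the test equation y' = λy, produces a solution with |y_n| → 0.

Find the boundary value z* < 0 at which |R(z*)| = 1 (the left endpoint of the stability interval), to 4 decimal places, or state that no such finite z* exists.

Test eqn y'=λy, z=hλ:
  y_{n+1} = y_n + z·[4/5·y_n + 1/5·y_{n+1}] ⇒ (1 − 1/5z)y_{n+1} = (1 + 4/5z)y_n
  ⇒ R(z) = (1 + 4/5z)/(1 − 1/5z).

Find x<0 with |R(x)|<1.
x=-0.97: |R|=0.1876
R=−1: 1+4/5x = −1+1/5x ⇒ -3/5x=2 ⇒ x=2/(-3/5)=-3.3333
Confirm numerically:
  x=-2.847: |R|=0.81407 <1
  x=-2.545: |R|=0.68655 <1
  x=-1.770: |R|=0.30724 <1
  x=-3.715: |R|=1.13138 >1
  x=-3.647: |R|=1.10882 >1
  x=-3.617: |R|=1.09876 >1
So |R|<1 on (-3.3333, 0).

left endpoint -3.3333.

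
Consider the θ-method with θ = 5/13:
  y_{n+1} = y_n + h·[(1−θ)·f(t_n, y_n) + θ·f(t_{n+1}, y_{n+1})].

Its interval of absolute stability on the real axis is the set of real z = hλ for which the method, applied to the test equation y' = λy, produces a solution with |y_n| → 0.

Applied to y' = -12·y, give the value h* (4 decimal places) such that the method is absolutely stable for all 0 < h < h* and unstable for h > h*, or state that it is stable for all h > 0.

Set f=λy, z=hλ:
  y_{n+1} = y_n + z·[8/13·y_n + 5/13·y_{n+1}] ⇒ (1 − 5/13z)y_{n+1} = (1 + 8/13z)y_n
  ⇒ R(z) = (1 + 8/13z)/(1 − 5/13z).

Boundary: |R(x)|=1, x<0.
x=-1.29: |R|=0.1378
R=−1: 1+8/13x = −1+5/13x ⇒ -3/13x=2 ⇒ x=2/(-3/13)=-8.6667
Confirm numerically:
  x=-7.253: |R|=0.91391 <1
  x=-5.495: |R|=0.76492 <1
  x=-4.003: |R|=0.57622 <1
  x=-3.524: |R|=0.49615 <1
  x=-9.203: |R|=1.02726 >1
  x=-9.046: |R|=1.01954 >1
  x=-8.858: |R|=1.01002 >1
So |R|<1 on (-8.6667, 0).

(-8.6667,0); λ=-12 ⇒ h* = (26/3)/12 = 0.7222.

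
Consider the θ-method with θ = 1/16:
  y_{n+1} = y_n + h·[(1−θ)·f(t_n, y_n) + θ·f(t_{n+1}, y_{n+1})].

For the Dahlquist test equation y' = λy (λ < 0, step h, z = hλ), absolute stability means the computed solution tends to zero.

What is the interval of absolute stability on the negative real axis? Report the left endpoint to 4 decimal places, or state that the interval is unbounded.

On y'=λy, z=hλ:
  y_{n+1} = y_n + z·[15/16·y_n + 1/16·y_{n+1}] ⇒ (1 − 1/16z)y_{n+1} = (1 + 15/16z)y_n
  Hence R(z) = (1 + 15/16z)/(1 − 1/16z).

Find x<0 with |R(x)|<1.
x=-1.35: |R|=0.2450
R=−1: 1+15/16x = −1+1/16x ⇒ -7/8x=2 ⇒ x=2/(-7/8)=-2.2857
Confirm numerically:
  x=-2.007: |R|=0.78331 <1
  x=-1.714: |R|=0.54815 <1
  x=-1.240: |R|=0.15081 <1
  x=-2.761: |R|=1.35467 >1
  x=-2.759: |R|=1.35322 >1
  x=-2.408: |R|=1.09300 >1
So |R|<1 on (-2.2857, 0).

(-2.2857, 0).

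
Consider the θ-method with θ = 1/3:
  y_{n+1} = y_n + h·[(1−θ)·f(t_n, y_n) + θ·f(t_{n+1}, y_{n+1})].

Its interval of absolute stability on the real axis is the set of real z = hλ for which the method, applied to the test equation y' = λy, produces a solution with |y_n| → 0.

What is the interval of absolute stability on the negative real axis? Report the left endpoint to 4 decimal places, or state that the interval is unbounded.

z∈(-6.0000,0).

Test eqn y'=λy, z=hλ:
  y_{n+1} = y_n + z·[2/3·y_n + 1/3·y_{n+1}] ⇒ (1 − 1/3z)y_{n+1} = (1 + 2/3z)y_n
  Hence R(z) = (1 + 2/3z)/(1 − 1/3z).

Need |R(x)|<1, x<0.
x=-1.08: |R|=0.2059
R=−1: 1+2/3x = −1+1/3x ⇒ -1/3x=2 ⇒ x=2/(-1/3)=-6.0000
Confirm numerically:
  x=-5.977: |R|=0.99744 <1
  x=-5.546: |R|=0.94688 <1
  x=-3.828: |R|=0.68190 <1
  x=-6.264: |R|=1.02850 >1
  x=-6.073: |R|=1.00805 >1
  x=-6.040: |R|=1.00442 >1
Stable set (-6.0000, 0).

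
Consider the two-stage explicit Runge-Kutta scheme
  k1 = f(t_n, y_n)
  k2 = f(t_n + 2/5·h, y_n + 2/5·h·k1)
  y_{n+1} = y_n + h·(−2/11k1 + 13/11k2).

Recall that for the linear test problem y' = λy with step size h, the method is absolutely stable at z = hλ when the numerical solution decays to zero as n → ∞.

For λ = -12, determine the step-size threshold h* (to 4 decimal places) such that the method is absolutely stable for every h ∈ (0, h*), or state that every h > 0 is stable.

Set f=λy, z=hλ:
  k1=λy_n ⇒ h·k1=z·y_n;  k2=λ(1+2/5z)y_n ⇒ h·k2=z(1+2/5z)y_n
  y_{n+1}/y_n = 1 − 2/11z + 13/11z(1+2/5z) = 1 + z + 26/55z²
  so R(z) = 1 + z + 26/55z².

Need |R(x)|<1, x<0.
x=-1.01: |R|=0.4722
R=1: x+26/55x²=0 ⇒ x=−55/26=-2.1154; min R=1−1/(4·26/55)=0.4712>−1
Confirm numerically:
  x=-2.010: |R|=0.89987 <1
  x=-1.539: |R|=0.58066 <1
  x=-1.336: |R|=0.50777 <1
  x=-2.423: |R|=1.35235 >1
  x=-2.170: |R|=1.05603 >1
Stable set (-2.1154, 0).

(-2.1154,0); λ=-12 ⇒ h* = (55/26)/12 = 0.1763.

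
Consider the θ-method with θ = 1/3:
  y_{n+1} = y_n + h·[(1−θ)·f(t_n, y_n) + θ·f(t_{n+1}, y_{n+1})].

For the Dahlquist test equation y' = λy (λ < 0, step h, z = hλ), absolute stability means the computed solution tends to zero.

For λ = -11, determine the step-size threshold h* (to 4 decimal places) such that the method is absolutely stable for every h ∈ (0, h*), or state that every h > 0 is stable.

Test eqn y'=λy, z=hλ:
  y_{n+1} = y_n + z·[2/3·y_n + 1/3·y_{n+1}] ⇒ (1 − 1/3z)y_{n+1} = (1 + 2/3z)y_n
  R(z) = (1 + 2/3z)/(1 − 1/3z).

Find x<0 with |R(x)|<1.
x=-0.58: |R|=0.5140
R=−1: 1+2/3x = −1+1/3x ⇒ -1/3x=2 ⇒ x=2/(-1/3)=-6.0000
Confirm numerically:
  x=-4.396: |R|=0.78313 <1
  x=-4.172: |R|=0.74512 <1
  x=-2.458: |R|=0.35104 <1
  x=-6.344: |R|=1.03682 >1
  x=-6.273: |R|=1.02944 >1
Interval (-6.0000, 0).

(-6.0000,0); λ=-11 ⇒ h* = (6)/11 = 0.5455.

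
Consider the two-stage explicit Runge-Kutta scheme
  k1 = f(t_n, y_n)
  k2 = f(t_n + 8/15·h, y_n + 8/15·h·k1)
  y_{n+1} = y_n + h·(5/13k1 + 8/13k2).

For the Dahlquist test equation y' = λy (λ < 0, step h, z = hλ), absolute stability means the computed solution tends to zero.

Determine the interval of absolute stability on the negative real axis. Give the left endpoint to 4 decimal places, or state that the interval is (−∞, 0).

Test eqn y'=λy, z=hλ:
  k1=λy_n ⇒ h·k1=z·y_n;  k2=λ(1+8/15z)y_n ⇒ h·k2=z(1+8/15z)y_n
  y_{n+1}/y_n = 1 + 5/13z + 8/13z(1+8/15z) = 1 + z + 64/195z²
  Hence R(z) = 1 + z + 64/195z².

Need |R(x)|<1, x<0.
x=-0.42: |R|=0.6379
R=1: x+64/195x²=0 ⇒ x=−195/64=-3.0469; min R=1−1/(4·64/195)=0.2383>−1
Confirm numerically:
  x=-2.084: |R|=0.34141 <1
  x=-1.594: |R|=0.23992 <1
  x=-1.429: |R|=0.24121 <1
  x=-3.422: |R|=1.42131 >1
  x=-3.337: |R|=1.31775 >1
  x=-3.234: |R|=1.19862 >1
Interval (-3.0469, 0).

z∈(-3.0469,0).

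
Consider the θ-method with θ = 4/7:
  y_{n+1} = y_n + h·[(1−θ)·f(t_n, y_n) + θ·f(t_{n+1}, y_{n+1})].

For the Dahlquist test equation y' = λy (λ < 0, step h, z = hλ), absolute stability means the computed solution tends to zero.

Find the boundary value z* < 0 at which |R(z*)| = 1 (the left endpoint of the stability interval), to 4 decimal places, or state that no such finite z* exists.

Set f=λy, z=hλ:
  y_{n+1} = y_n + z·[3/7·y_n + 4/7·y_{n+1}] ⇒ (1 − 4/7z)y_{n+1} = (1 + 3/7z)y_n
  Hence R(z) = (1 + 3/7z)/(1 − 4/7z).

Solve |R(x)|<1 on ℝ⁻.
x=-0.46: |R|=0.6357
x=-2: |R|=0.0667
x=-10: |R|=0.4894
x=-100: |R|=0.7199
θ=4/7≥1/2 ⇒ |1+3/7x|<|1−4/7x| ∀x<0 ⇒ interval (−∞,0).

(−∞, 0) — no finite endpoint.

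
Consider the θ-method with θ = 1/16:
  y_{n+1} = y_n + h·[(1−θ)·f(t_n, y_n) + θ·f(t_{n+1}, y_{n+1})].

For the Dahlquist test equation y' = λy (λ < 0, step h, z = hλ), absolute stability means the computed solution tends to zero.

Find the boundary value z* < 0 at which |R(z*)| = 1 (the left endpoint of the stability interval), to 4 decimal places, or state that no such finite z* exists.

Test eqn y'=λy, z=hλ:
  y_{n+1} = y_n + z·[15/16·y_n + 1/16·y_{n+1}] ⇒ (1 − 1/16z)y_{n+1} = (1 + 15/16z)y_n
  so R(z) = (1 + 15/16z)/(1 − 1/16z).

Solve |R(x)|<1 on ℝ⁻.
x=-1.15: |R|=0.0729
R=−1: 1+15/16x = −1+1/16x ⇒ -7/8x=2 ⇒ x=2/(-7/8)=-2.2857
Confirm numerically:
  x=-1.959: |R|=0.74531 <1
  x=-1.777: |R|=0.59937 <1
  x=-1.674: |R|=0.51545 <1
  x=-1.626: |R|=0.47600 <1
  x=-2.817: |R|=1.39528 >1
  x=-2.805: |R|=1.38660 >1
Stable set (-2.2857, 0).

z* = -2.2857.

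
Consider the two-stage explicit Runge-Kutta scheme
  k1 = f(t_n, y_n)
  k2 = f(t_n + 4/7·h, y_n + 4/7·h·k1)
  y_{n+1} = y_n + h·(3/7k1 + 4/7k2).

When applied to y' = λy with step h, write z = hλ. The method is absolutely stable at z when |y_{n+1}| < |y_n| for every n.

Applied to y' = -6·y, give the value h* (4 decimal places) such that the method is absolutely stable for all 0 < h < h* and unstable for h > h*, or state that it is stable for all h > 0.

(-3.0625,0); λ=-6 ⇒ h* = (49/16)/6 = 0.5104.

Test eqn y'=λy, z=hλ:
  k1=λy_n ⇒ h·k1=z·y_n;  k2=λ(1+4/7z)y_n ⇒ h·k2=z(1+4/7z)y_n
  y_{n+1}/y_n = 1 + 3/7z + 4/7z(1+4/7z) = 1 + z + 16/49z²
  Hence R(z) = 1 + z + 16/49z².

Solve |R(x)|<1 on ℝ⁻.
x=-0.33: |R|=0.7056
R=1: x+16/49x²=0 ⇒ x=−49/16=-3.0625; min R=1−1/(4·16/49)=0.2344>−1
Confirm numerically:
  x=-2.169: |R|=0.36718 <1
  x=-1.859: |R|=0.26945 <1
  x=-1.538: |R|=0.23439 <1
  x=-3.444: |R|=1.42902 >1
  x=-3.271: |R|=1.22270 >1
  x=-3.222: |R|=1.16781 >1
Stable set (-3.0625, 0).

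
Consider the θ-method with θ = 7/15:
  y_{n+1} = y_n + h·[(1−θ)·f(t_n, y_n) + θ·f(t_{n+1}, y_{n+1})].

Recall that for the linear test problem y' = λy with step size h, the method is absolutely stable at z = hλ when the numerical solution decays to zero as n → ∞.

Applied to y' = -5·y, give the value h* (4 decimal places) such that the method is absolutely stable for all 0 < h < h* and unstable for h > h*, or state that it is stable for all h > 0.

(-30.0000,0); λ=-5 ⇒ h* = (30)/5 = 6.0000.

Set f=λy, z=hλ:
  y_{n+1} = y_n + z·[8/15·y_n + 7/15·y_{n+1}] ⇒ (1 − 7/15z)y_{n+1} = (1 + 8/15z)y_n
  R(z) = (1 + 8/15z)/(1 − 7/15z).

Boundary: |R(x)|=1, x<0.
x=-0.75: |R|=0.4444
R=−1: 1+8/15x = −1+7/15x ⇒ -1/15x=2 ⇒ x=2/(-1/15)=-30.0000
Confirm numerically:
  x=-20.771: |R|=0.94246 <1
  x=-16.915: |R|=0.90192 <1
  x=-16.332: |R|=0.89431 <1
  x=-12.216: |R|=0.82307 <1
  x=-30.250: |R|=1.00110 >1
  x=-30.167: |R|=1.00074 >1
Stable set (-30.0000, 0).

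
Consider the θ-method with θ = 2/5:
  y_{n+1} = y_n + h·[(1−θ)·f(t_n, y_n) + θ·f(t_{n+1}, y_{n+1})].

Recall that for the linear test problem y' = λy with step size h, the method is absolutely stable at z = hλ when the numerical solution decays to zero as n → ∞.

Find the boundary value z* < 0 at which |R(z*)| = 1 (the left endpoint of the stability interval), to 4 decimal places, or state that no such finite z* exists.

left endpoint -10.0000.

Set f=λy, z=hλ:
  y_{n+1} = y_n + z·[3/5·y_n + 2/5·y_{n+1}] ⇒ (1 − 2/5z)y_{n+1} = (1 + 3/5z)y_n
  R(z) = (1 + 3/5z)/(1 − 2/5z).

Find x<0 with |R(x)|<1.
x=-1.34: |R|=0.1276
R=−1: 1+3/5x = −1+2/5x ⇒ -1/5x=2 ⇒ x=2/(-1/5)=-10.0000
Confirm numerically:
  x=-9.674: |R|=0.98661 <1
  x=-7.599: |R|=0.88113 <1
  x=-5.102: |R|=0.67785 <1
  x=-10.198: |R|=1.00780 >1
  x=-10.162: |R|=1.00640 >1
  x=-10.104: |R|=1.00413 >1
So |R|<1 on (-10.0000, 0).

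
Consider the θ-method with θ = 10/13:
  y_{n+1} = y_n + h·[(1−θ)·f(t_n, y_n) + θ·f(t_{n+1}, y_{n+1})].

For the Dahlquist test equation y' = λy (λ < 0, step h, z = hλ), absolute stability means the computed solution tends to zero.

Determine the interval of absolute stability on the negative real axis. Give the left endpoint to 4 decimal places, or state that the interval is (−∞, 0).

Set f=λy, z=hλ:
  y_{n+1} = y_n + z·[3/13·y_n + 10/13·y_{n+1}] ⇒ (1 − 10/13z)y_{n+1} = (1 + 3/13z)y_n
  R(z) = (1 + 3/13z)/(1 − 10/13z).

Find x<0 with |R(x)|<1.
x=-0.63: |R|=0.5756
x=-2: |R|=0.2121
x=-10: |R|=0.1504
x=-100: |R|=0.2833
θ=10/13≥1/2 ⇒ |1+3/13x|<|1−10/13x| ∀x<0 ⇒ unbounded interval.

interval (−∞, 0).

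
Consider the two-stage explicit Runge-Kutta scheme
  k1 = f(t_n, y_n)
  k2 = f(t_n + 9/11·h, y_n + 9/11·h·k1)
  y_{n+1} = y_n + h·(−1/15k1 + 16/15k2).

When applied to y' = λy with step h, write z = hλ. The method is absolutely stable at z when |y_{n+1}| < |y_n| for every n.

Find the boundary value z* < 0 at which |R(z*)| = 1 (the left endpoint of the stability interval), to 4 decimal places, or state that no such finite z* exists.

On y'=λy, z=hλ:
  k1=λy_n ⇒ h·k1=z·y_n;  k2=λ(1+9/11z)y_n ⇒ h·k2=z(1+9/11z)y_n
  y_{n+1}/y_n = 1 − 1/15z + 16/15z(1+9/11z) = 1 + z + 48/55z²
  Hence R(z) = 1 + z + 48/55z².

Need |R(x)|<1, x<0.
x=-1.78: |R|=1.9851
R=1: x+48/55x²=0 ⇒ x=−55/48=-1.1458; min R=1−1/(4·48/55)=0.7135>−1
Confirm numerically:
  x=-1.124: |R|=0.97858 <1
  x=-0.961: |R|=0.84498 <1
  x=-0.670: |R|=0.72177 <1
  x=-0.496: |R|=0.71870 <1
  x=-1.488: |R|=1.44434 >1
  x=-1.342: |R|=1.22975 >1
  x=-1.195: |R|=1.05128 >1
Stable set (-1.1458, 0).

left endpoint -1.1458.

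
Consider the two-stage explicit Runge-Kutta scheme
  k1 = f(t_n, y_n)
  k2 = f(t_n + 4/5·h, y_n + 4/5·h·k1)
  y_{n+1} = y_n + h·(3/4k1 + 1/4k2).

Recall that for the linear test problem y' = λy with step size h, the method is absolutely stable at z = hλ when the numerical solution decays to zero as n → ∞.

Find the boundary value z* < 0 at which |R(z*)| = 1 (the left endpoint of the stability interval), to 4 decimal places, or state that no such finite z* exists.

On y'=λy, z=hλ:
  k1=λy_n ⇒ h·k1=z·y_n;  k2=λ(1+4/5z)y_n ⇒ h·k2=z(1+4/5z)y_n
  y_{n+1}/y_n = 1 + 3/4z + 1/4z(1+4/5z) = 1 + z + 1/5z²
  Hence R(z) = 1 + z + 1/5z².

Find x<0 with |R(x)|<1.
x=-0.88: |R|=0.2749
R=1: x+1/5x²=0 ⇒ x=−5=-5.0000; min R=1−1/(4·1/5)=-0.2500>−1
Confirm numerically:
  x=-4.691: |R|=0.71010 <1
  x=-3.160: |R|=0.16288 <1
  x=-2.941: |R|=0.21110 <1
  x=-5.522: |R|=1.57650 >1
  x=-5.400: |R|=1.43200 >1
  x=-5.373: |R|=1.40083 >1
Stable set (-5.0000, 0).

left endpoint -5.0000.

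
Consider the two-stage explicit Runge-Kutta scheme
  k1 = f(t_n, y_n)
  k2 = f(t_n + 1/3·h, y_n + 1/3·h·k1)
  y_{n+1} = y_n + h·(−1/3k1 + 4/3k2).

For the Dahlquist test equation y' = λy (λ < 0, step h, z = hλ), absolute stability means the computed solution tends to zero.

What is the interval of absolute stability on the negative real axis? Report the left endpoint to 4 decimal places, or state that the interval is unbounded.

z∈(-2.2500,0).

Set f=λy, z=hλ:
  k1=λy_n ⇒ h·k1=z·y_n;  k2=λ(1+1/3z)y_n ⇒ h·k2=z(1+1/3z)y_n
  y_{n+1}/y_n = 1 − 1/3z + 4/3z(1+1/3z) = 1 + z + 4/9z²
  R(z) = 1 + z + 4/9z².

Boundary: |R(x)|=1, x<0.
x=-1.15: |R|=0.4378
R=1: x+4/9x²=0 ⇒ x=−9/4=-2.2500; min R=1−1/(4·4/9)=0.4375>−1
Confirm numerically:
  x=-2.099: |R|=0.85913 <1
  x=-1.950: |R|=0.74000 <1
  x=-1.782: |R|=0.62934 <1
  x=-2.828: |R|=1.72648 >1
  x=-2.600: |R|=1.40444 >1
  x=-2.459: |R|=1.22841 >1
Stable set (-2.2500, 0).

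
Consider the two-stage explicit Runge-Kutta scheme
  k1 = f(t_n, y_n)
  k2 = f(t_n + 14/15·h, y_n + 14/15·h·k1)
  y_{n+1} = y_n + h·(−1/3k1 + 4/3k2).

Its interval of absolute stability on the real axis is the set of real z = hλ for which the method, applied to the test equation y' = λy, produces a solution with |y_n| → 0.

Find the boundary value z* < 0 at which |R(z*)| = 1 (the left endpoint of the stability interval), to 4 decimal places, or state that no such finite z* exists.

Set f=λy, z=hλ:
  k1=λy_n ⇒ h·k1=z·y_n;  k2=λ(1+14/15z)y_n ⇒ h·k2=z(1+14/15z)y_n
  y_{n+1}/y_n = 1 − 1/3z + 4/3z(1+14/15z) = 1 + z + 56/45z²
  ⇒ R(z) = 1 + z + 56/45z².

Find x<0 with |R(x)|<1.
x=-0.44: |R|=0.8009
R=1: x+56/45x²=0 ⇒ x=−45/56=-0.8036; min R=1−1/(4·56/45)=0.7991>−1
Confirm numerically:
  x=-0.754: |R|=0.95349 <1
  x=-0.483: |R|=0.80732 <1
  x=-0.392: |R|=0.79923 <1
  x=-1.055: |R|=1.33010 >1
  x=-0.869: |R|=1.07076 >1
Stable set (-0.8036, 0).

left endpoint -0.8036.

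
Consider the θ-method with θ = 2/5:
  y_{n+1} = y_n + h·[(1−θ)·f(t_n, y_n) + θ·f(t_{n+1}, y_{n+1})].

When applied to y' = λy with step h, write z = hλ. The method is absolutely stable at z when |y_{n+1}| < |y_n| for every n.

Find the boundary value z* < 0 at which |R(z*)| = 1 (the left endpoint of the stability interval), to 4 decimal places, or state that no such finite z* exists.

Test eqn y'=λy, z=hλ:
  y_{n+1} = y_n + z·[3/5·y_n + 2/5·y_{n+1}] ⇒ (1 − 2/5z)y_{n+1} = (1 + 3/5z)y_n
  so R(z) = (1 + 3/5z)/(1 − 2/5z).

Boundary: |R(x)|=1, x<0.
x=-1.57: |R|=0.0356
R=−1: 1+3/5x = −1+2/5x ⇒ -1/5x=2 ⇒ x=2/(-1/5)=-10.0000
Confirm numerically:
  x=-9.003: |R|=0.95666 <1
  x=-8.278: |R|=0.92012 <1
  x=-7.958: |R|=0.90237 <1
  x=-7.404: |R|=0.86894 <1
  x=-10.584: |R|=1.02232 >1
  x=-10.243: |R|=1.00953 >1
  x=-10.082: |R|=1.00326 >1
Interval (-10.0000, 0).

z* = -10.0000.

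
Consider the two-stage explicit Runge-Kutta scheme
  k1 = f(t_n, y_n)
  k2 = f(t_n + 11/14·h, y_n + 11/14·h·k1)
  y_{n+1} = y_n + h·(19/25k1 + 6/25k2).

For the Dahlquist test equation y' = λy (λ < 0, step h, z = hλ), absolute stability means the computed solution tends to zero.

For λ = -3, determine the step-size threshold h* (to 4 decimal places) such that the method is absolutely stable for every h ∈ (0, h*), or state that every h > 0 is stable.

(-5.3030,0); λ=-3 ⇒ h* = (175/33)/3 = 1.7677.

Test eqn y'=λy, z=hλ:
  k1=λy_n ⇒ h·k1=z·y_n;  k2=λ(1+11/14z)y_n ⇒ h·k2=z(1+11/14z)y_n
  y_{n+1}/y_n = 1 + 19/25z + 6/25z(1+11/14z) = 1 + z + 33/175z²
  so R(z) = 1 + z + 33/175z².

Find x<0 with |R(x)|<1.
x=-0.67: |R|=0.4146
R=1: x+33/175x²=0 ⇒ x=−175/33=-5.3030; min R=1−1/(4·33/175)=-0.3258>−1
Confirm numerically:
  x=-4.745: |R|=0.50069 <1
  x=-3.984: |R|=0.00905 <1
  x=-3.312: |R|=0.24350 <1
  x=-3.045: |R|=0.29656 <1
  x=-5.799: |R|=1.54236 >1
  x=-5.501: |R|=1.20536 >1
Stable set (-5.3030, 0).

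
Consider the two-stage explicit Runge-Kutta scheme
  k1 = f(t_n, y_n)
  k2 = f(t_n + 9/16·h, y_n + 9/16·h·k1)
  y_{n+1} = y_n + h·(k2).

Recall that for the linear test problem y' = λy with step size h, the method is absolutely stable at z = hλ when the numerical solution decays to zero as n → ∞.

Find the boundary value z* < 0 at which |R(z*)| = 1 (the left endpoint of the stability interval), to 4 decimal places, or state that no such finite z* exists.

left endpoint -1.7778.

On y'=λy, z=hλ:
  k1=λy_n ⇒ h·k1=z·y_n;  k2=λ(1+9/16z)y_n ⇒ h·k2=z(1+9/16z)y_n
  y_{n+1}/y_n = 1 + z(1+9/16z) = 1 + z + 9/16z²
  so R(z) = 1 + z + 9/16z².

Solve |R(x)|<1 on ℝ⁻.
x=-0.7: |R|=0.5756
R=1: x+9/16x²=0 ⇒ x=−16/9=-1.7778; min R=1−1/(4·9/16)=0.5556>−1
Confirm numerically:
  x=-1.653: |R|=0.88398 <1
  x=-1.250: |R|=0.62891 <1
  x=-1.095: |R|=0.57945 <1
  x=-0.830: |R|=0.55751 <1
  x=-2.289: |R|=1.65823 >1
  x=-2.257: |R|=1.60840 >1
  x=-2.148: |R|=1.44732 >1
So |R|<1 on (-1.7778, 0).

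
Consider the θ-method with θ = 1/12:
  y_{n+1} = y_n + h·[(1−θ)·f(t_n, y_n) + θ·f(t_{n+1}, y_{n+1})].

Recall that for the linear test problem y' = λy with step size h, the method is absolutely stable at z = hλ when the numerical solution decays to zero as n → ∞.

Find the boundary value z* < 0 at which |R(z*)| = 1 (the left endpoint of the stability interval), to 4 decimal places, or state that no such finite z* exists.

z* = -2.4000.

On y'=λy, z=hλ:
  y_{n+1} = y_n + z·[11/12·y_n + 1/12·y_{n+1}] ⇒ (1 − 1/12z)y_{n+1} = (1 + 11/12z)y_n
  so R(z) = (1 + 11/12z)/(1 − 1/12z).

Need |R(x)|<1, x<0.
x=-0.8: |R|=0.2500
R=−1: 1+11/12x = −1+1/12x ⇒ -5/6x=2 ⇒ x=2/(-5/6)=-2.4000
Confirm numerically:
  x=-2.172: |R|=0.83912 <1
  x=-1.833: |R|=0.59011 <1
  x=-1.665: |R|=0.46213 <1
  x=-1.520: |R|=0.34911 <1
  x=-2.790: |R|=1.26369 >1
  x=-2.540: |R|=1.09629 >1
So |R|<1 on (-2.4000, 0).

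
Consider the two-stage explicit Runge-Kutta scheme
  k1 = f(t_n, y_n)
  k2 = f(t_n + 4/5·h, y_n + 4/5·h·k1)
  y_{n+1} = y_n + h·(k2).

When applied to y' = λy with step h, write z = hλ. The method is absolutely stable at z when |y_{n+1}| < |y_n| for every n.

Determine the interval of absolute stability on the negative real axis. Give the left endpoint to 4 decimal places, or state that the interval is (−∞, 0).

Test eqn y'=λy, z=hλ:
  k1=λy_n ⇒ h·k1=z·y_n;  k2=λ(1+4/5z)y_n ⇒ h·k2=z(1+4/5z)y_n
  y_{n+1}/y_n = 1 + z(1+4/5z) = 1 + z + 4/5z²
  so R(z) = 1 + z + 4/5z².

Find x<0 with |R(x)|<1.
x=-1.59: |R|=1.4325
R=1: x+4/5x²=0 ⇒ x=−5/4=-1.2500; min R=1−1/(4·4/5)=0.6875>−1
Confirm numerically:
  x=-1.218: |R|=0.96882 <1
  x=-1.116: |R|=0.88036 <1
  x=-1.103: |R|=0.87029 <1
  x=-0.516: |R|=0.69700 <1
  x=-1.779: |R|=1.75287 >1
  x=-1.761: |R|=1.71990 >1
So |R|<1 on (-1.2500, 0).

(-1.2500, 0).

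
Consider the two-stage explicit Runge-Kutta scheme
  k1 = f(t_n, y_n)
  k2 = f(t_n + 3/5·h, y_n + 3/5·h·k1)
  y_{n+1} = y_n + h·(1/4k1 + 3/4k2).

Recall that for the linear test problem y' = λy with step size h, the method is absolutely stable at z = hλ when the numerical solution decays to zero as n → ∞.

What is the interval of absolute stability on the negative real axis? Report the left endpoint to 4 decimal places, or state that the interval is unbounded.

(-2.2222, 0).

Set f=λy, z=hλ:
  k1=λy_n ⇒ h·k1=z·y_n;  k2=λ(1+3/5z)y_n ⇒ h·k2=z(1+3/5z)y_n
  y_{n+1}/y_n = 1 + 1/4z + 3/4z(1+3/5z) = 1 + z + 9/20z²
  so R(z) = 1 + z + 9/20z².

Boundary: |R(x)|=1, x<0.
x=-1.54: |R|=0.5272
R=1: x+9/20x²=0 ⇒ x=−20/9=-2.2222; min R=1−1/(4·9/20)=0.4444>−1
Confirm numerically:
  x=-1.995: |R|=0.79601 <1
  x=-1.538: |R|=0.52645 <1
  x=-1.478: |R|=0.50502 <1
  x=-2.608: |R|=1.45275 >1
  x=-2.594: |R|=1.43398 >1
So |R|<1 on (-2.2222, 0).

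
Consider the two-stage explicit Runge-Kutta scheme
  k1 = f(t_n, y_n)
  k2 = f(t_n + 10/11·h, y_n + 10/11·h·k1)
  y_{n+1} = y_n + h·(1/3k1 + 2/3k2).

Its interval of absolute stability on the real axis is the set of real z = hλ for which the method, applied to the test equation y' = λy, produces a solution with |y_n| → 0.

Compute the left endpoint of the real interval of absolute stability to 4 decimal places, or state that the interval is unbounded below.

Test eqn y'=λy, z=hλ:
  k1=λy_n ⇒ h·k1=z·y_n;  k2=λ(1+10/11z)y_n ⇒ h·k2=z(1+10/11z)y_n
  y_{n+1}/y_n = 1 + 1/3z + 2/3z(1+10/11z) = 1 + z + 20/33z²
  ⇒ R(z) = 1 + z + 20/33z².

Boundary: |R(x)|=1, x<0.
x=-0.76: |R|=0.5901
R=1: x+20/33x²=0 ⇒ x=−33/20=-1.6500; min R=1−1/(4·20/33)=0.5875>−1
Confirm numerically:
  x=-1.496: |R|=0.86037 <1
  x=-1.277: |R|=0.71132 <1
  x=-1.120: |R|=0.64024 <1
  x=-0.698: |R|=0.59728 <1
  x=-1.902: |R|=1.29049 >1
  x=-1.735: |R|=1.08938 >1
  x=-1.701: |R|=1.05258 >1
Interval (-1.6500, 0).

left endpoint -1.6500.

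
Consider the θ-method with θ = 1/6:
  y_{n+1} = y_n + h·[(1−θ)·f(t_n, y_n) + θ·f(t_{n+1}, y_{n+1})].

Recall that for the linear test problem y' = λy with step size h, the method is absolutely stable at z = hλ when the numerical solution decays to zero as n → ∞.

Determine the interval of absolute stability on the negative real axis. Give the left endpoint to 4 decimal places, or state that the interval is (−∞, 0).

Set f=λy, z=hλ:
  y_{n+1} = y_n + z·[5/6·y_n + 1/6·y_{n+1}] ⇒ (1 − 1/6z)y_{n+1} = (1 + 5/6z)y_n
  R(z) = (1 + 5/6z)/(1 − 1/6z).

Solve |R(x)|<1 on ℝ⁻.
x=-1.05: |R|=0.1064
R=−1: 1+5/6x = −1+1/6x ⇒ -2/3x=2 ⇒ x=2/(-2/3)=-3.0000
Confirm numerically:
  x=-2.377: |R|=0.70252 <1
  x=-2.102: |R|=0.55665 <1
  x=-1.771: |R|=0.36739 <1
  x=-1.321: |R|=0.08264 <1
  x=-3.152: |R|=1.06643 >1
  x=-3.058: |R|=1.02561 >1
Interval (-3.0000, 0).

z∈(-3.0000,0).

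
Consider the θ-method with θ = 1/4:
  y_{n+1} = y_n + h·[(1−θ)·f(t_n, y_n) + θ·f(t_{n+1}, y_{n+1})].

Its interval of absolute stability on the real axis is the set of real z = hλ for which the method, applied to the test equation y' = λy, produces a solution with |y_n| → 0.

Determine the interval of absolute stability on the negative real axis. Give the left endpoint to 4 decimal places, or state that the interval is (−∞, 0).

On y'=λy, z=hλ:
  y_{n+1} = y_n + z·[3/4·y_n + 1/4·y_{n+1}] ⇒ (1 − 1/4z)y_{n+1} = (1 + 3/4z)y_n
  R(z) = (1 + 3/4z)/(1 − 1/4z).

Solve |R(x)|<1 on ℝ⁻.
x=-0.82: |R|=0.3195
R=−1: 1+3/4x = −1+1/4x ⇒ -1/2x=2 ⇒ x=2/(-1/2)=-4.0000
Confirm numerically:
  x=-3.613: |R|=0.89833 <1
  x=-3.377: |R|=0.83110 <1
  x=-1.644: |R|=0.16513 <1
  x=-4.150: |R|=1.03681 >1
  x=-4.094: |R|=1.02323 >1
Stable set (-4.0000, 0).

(-4.0000, 0).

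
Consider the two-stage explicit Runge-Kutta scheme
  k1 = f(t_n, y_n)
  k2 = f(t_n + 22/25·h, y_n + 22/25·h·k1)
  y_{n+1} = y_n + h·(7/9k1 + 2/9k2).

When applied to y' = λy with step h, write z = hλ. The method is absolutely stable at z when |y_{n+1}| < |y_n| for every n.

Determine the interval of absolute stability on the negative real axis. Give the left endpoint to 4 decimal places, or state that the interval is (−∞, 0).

With y'=λy (z=hλ):
  k1=λy_n ⇒ h·k1=z·y_n;  k2=λ(1+22/25z)y_n ⇒ h·k2=z(1+22/25z)y_n
  y_{n+1}/y_n = 1 + 7/9z + 2/9z(1+22/25z) = 1 + z + 44/225z²
  so R(z) = 1 + z + 44/225z².

Solve |R(x)|<1 on ℝ⁻.
x=-1.73: |R|=0.1447
R=1: x+44/225x²=0 ⇒ x=−225/44=-5.1136; min R=1−1/(4·44/225)=-0.2784>−1
Confirm numerically:
  x=-4.637: |R|=0.56779 <1
  x=-3.947: |R|=0.09952 <1
  x=-2.215: |R|=0.25556 <1
  x=-5.632: |R|=1.57091 >1
  x=-5.297: |R|=1.18994 >1
So |R|<1 on (-5.1136, 0).

z∈(-5.1136,0).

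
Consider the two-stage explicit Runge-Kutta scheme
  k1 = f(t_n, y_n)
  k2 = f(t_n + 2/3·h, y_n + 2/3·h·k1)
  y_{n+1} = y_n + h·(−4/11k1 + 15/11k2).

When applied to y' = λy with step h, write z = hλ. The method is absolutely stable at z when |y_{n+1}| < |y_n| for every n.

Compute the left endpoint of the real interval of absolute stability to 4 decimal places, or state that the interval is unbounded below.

z* = -1.1000.

Set f=λy, z=hλ:
  k1=λy_n ⇒ h·k1=z·y_n;  k2=λ(1+2/3z)y_n ⇒ h·k2=z(1+2/3z)y_n
  y_{n+1}/y_n = 1 − 4/11z + 15/11z(1+2/3z) = 1 + z + 10/11z²
  ⇒ R(z) = 1 + z + 10/11z².

Find x<0 with |R(x)|<1.
x=-1.53: |R|=1.5981
R=1: x+10/11x²=0 ⇒ x=−11/10=-1.1000; min R=1−1/(4·10/11)=0.7250>−1
Confirm numerically:
  x=-0.985: |R|=0.89702 <1
  x=-0.693: |R|=0.74359 <1
  x=-0.594: |R|=0.72676 <1
  x=-1.462: |R|=1.48113 >1
  x=-1.459: |R|=1.47616 >1
  x=-1.429: |R|=1.42740 >1
So |R|<1 on (-1.1000, 0).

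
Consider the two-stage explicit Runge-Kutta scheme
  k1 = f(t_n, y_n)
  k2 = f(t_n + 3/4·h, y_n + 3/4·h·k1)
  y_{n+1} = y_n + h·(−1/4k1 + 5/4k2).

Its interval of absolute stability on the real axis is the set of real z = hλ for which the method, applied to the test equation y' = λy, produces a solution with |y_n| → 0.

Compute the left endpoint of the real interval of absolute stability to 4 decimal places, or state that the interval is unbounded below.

left endpoint -1.0667.

Test eqn y'=λy, z=hλ:
  k1=λy_n ⇒ h·k1=z·y_n;  k2=λ(1+3/4z)y_n ⇒ h·k2=z(1+3/4z)y_n
  y_{n+1}/y_n = 1 − 1/4z + 5/4z(1+3/4z) = 1 + z + 15/16z²
  ⇒ R(z) = 1 + z + 15/16z².

Boundary: |R(x)|=1, x<0.
x=-1.29: |R|=1.2701
R=1: x+15/16x²=0 ⇒ x=−16/15=-1.0667; min R=1−1/(4·15/16)=0.7333>−1
Confirm numerically:
  x=-1.004: |R|=0.94102 <1
  x=-0.945: |R|=0.89221 <1
  x=-0.536: |R|=0.73334 <1
  x=-0.450: |R|=0.73984 <1
  x=-1.395: |R|=1.42940 >1
  x=-1.197: |R|=1.14626 >1
  x=-1.108: |R|=1.04294 >1
Stable set (-1.0667, 0).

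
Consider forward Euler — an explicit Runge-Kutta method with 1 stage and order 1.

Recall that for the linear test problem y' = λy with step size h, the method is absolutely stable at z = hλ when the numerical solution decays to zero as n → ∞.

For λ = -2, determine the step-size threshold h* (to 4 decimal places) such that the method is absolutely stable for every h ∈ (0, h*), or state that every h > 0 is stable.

Test eqn y'=λy, z=hλ:
  order 1, 1-stage ⇒ R(z)=1+z
  (e.g. R(-0.81)=0.19000, |R|=0.19000)

Solve |R(x)|<1 on ℝ⁻.
x=-0.81: |R|=0.1900
|R(-2.03)|=1.0300 |R(-1.97)|=0.9700 |R(-1.14)|=0.1400
Bisect:
  x_lo=-2.6381 |R|=1.6381  x_hi=-0.0837 |R|=0.9163
  mid=-1.36091 |R|=0.36091 →hi
  mid=-1.99952 |R|=0.99952 →hi
  mid=-2.31883 |R|=1.31883 →lo
  mid=-2.15918 |R|=1.15918 →lo
  mid=-2.07935 |R|=1.07935 →lo
  mid=-2.03944 |R|=1.03944 →lo
  mid=-2.01948 |R|=1.01948 →lo
  ...
  [-2.00015,-1.99999] ⇒ x*=-2.0000
Stable set (-2.0000, 0).

(-2.0000,0); λ=-2 ⇒ h* = 1.0000.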